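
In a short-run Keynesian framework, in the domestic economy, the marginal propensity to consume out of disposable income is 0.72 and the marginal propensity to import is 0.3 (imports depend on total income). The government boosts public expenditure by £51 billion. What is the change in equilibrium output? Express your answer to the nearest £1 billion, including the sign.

Government-spending multiplier = 1/(1 − c + m) = 1/(1 − 0.72 + 0.3) = 1/0.58 ≈ 1.724.
ΔY = k × ΔG = (+£51 billion) / 0.58 ≈ +£88 billion.

+£88 billion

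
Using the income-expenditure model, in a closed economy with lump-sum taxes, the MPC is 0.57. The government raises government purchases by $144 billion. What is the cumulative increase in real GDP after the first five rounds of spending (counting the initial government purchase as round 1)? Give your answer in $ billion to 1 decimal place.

Round 1 adds ΔG = $144 billion; each later round is MPC = 0.57 times the previous.
After 5 rounds: 144 + 82.08 + 46.7856 + 26.667792 + 15.20064144 = ΔG·(1 − c^5)/(1 − c) = 144 × (1 − 0.0601692057)/0.43 ≈ $314.7 billion.

$314.7 billion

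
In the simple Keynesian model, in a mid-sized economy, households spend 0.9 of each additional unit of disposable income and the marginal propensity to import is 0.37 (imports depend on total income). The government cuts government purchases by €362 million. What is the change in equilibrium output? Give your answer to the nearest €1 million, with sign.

−€770 million

Spending multiplier = 1/(1 − c + m) = 1/(1 − 0.9 + 0.37) = 1/0.47 ≈ 2.128.
ΔY = k × ΔG = (−€362 million) / 0.47 ≈ −€770 million.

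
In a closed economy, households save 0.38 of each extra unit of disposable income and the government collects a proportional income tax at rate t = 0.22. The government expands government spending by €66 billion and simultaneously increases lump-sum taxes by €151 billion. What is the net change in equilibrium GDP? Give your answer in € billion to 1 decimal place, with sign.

−€53.5 billion

MPC = 1 − MPS = 1 − 0.38 = 0.62.
Expenditure multiplier = 1/(1 − c(1−t)) = 1/(1 − 0.62×0.78) = 1/0.5164 ≈ 1.936.
ΔG contributes k·ΔG = (+€66 billion) / 0.5164 ≈ +€127.8 billion.
ΔT of +€151 billion changes first-round spending by −c·ΔT = −€93.62 billion, contributing k·(−c·ΔT) = (−€93.62 billion) / 0.5164 ≈ −€181.3 billion.
Net ΔY = k(ΔG − c·ΔT) = (−€27.62 billion) / 0.5164 ≈ −€53.5 billion.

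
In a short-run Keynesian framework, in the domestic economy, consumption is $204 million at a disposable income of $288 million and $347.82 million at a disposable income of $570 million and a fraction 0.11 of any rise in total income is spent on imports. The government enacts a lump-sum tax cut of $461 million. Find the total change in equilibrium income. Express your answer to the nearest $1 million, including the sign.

MPC = ΔC/ΔYd = (347.82 − 204)/(570 − 288) = 143.82/282 = 0.51.
A lump-sum tax change of −$461 million shifts disposable income by +$461 million; first-round consumption changes by −c × ΔT = −0.51 × (−$461 million) = +$235.11 million.
Expenditure multiplier = 1/(1 − c + m) = 1/(1 − 0.51 + 0.11) = 1/0.6 ≈ 1.667.
The tax multiplier is −c × k = −0.85, so ΔY = k × (−c·ΔT) = (+$235.11 million) / 0.6 ≈ +$392 million.

+$392 million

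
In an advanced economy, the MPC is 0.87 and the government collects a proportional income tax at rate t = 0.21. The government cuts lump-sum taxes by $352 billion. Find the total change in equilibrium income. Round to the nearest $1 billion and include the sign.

+$979 billion

A lump-sum tax change of −$352 billion shifts disposable income by +$352 billion; first-round consumption changes by −c × ΔT = −0.87 × (−$352 billion) = +$306.24 billion.
Expenditure multiplier = 1/(1 − c(1−t)) = 1/(1 − 0.87×0.79) = 1/0.3127 ≈ 3.198.
The tax multiplier is −c × k ≈ −2.782, so ΔY = k × (−c·ΔT) = (+$306.24 billion) / 0.3127 ≈ +$979 billion.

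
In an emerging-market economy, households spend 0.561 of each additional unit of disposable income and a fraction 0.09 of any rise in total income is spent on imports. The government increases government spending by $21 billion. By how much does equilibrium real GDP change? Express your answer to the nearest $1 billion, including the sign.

+$40 billion

Expenditure multiplier = 1/(1 − c + m) = 1/(1 − 0.561 + 0.09) = 1/0.529 ≈ 1.89.
ΔY = k × ΔG = (+$21 billion) / 0.529 ≈ +$40 billion.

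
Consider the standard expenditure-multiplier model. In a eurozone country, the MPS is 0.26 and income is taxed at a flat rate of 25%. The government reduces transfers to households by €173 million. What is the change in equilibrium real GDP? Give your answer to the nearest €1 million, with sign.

MPC = 1 − MPS = 1 − 0.26 = 0.74.
The transfer change shifts disposable income by −€173 million, so first-round consumption changes by c·ΔTR = 0.74 × (−€173 million) = −€128.02 million.
Expenditure multiplier = 1/(1 − c(1−t)) = 1/(1 − 0.74×0.75) = 1/0.445 ≈ 2.247.
The transfer multiplier is c × k ≈ 1.663, so ΔY = k × (c·ΔTR) = (−€128.02 million) / 0.445 ≈ −€288 million.

−€288 million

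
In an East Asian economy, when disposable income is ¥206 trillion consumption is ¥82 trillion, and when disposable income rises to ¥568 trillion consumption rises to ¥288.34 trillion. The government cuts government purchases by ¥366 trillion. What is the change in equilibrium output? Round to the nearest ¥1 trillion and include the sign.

−¥851 trillion

MPC = ΔC/ΔYd = (288.34 − 82)/(568 − 206) = 206.34/362 = 0.57.
Spending multiplier = 1/(1 − MPC) = 1/(1 − 0.57) = 1/0.43 ≈ 2.326.
ΔY = k × ΔG = (−¥366 trillion) / 0.43 ≈ −¥851 trillion.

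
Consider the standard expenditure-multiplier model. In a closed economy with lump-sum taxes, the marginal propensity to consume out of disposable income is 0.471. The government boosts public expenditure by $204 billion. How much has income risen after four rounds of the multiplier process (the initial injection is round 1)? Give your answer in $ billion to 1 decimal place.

Round 1 adds ΔG = $204 billion; each later round is MPC = 0.471 times the previous.
After 4 rounds: 204 + 96.084 + 45.255564 + 21.315370644 = ΔG·(1 − c^4)/(1 − c) = 204 × (1 − 0.049213429281)/0.529 ≈ $366.7 billion.

$366.7 billion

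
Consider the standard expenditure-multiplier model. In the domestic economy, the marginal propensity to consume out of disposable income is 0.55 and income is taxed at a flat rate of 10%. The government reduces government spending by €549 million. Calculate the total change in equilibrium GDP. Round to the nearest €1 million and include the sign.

−€1,087 million

Spending multiplier = 1/(1 − c(1−t)) = 1/(1 − 0.55×0.9) = 1/0.505 ≈ 1.98.
ΔY = k × ΔG = (−€549 million) / 0.505 ≈ −€1,087 million.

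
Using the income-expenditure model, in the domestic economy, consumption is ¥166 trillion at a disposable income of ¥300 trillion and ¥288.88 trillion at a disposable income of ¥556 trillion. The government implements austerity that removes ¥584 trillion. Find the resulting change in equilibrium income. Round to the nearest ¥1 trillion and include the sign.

MPC = ΔC/ΔYd = (288.88 − 166)/(556 − 300) = 122.88/256 = 0.48.
Government-spending multiplier = 1/(1 − MPC) = 1/(1 − 0.48) = 1/0.52 ≈ 1.923.
ΔY = k × ΔG = (−¥584 trillion) / 0.52 ≈ −¥1,123 trillion.

−¥1,123 trillion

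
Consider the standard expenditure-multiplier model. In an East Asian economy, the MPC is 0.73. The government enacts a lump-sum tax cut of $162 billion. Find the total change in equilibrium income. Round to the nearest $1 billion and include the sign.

A lump-sum tax change of −$162 billion shifts disposable income by +$162 billion; first-round consumption changes by −c × ΔT = −0.73 × (−$162 billion) = +$118.26 billion.
Expenditure multiplier = 1/(1 − MPC) = 1/(1 − 0.73) = 1/0.27 ≈ 3.704.
The tax multiplier is −c × k ≈ −2.704, so ΔY = k × (−c·ΔT) = (+$118.26 billion) / 0.27 = +$438 billion.

+$438 billion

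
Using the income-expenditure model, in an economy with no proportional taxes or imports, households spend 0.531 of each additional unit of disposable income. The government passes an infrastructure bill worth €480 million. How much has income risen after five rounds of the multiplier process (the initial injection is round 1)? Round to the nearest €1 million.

€980 million

Round 1 adds ΔG = €480 million; each later round is MPC = 0.531 times the previous.
After 5 rounds: 480 + 254.88 + 135.34128 + 71.86621968 + 38.16096265008 = ΔG·(1 − c^5)/(1 − c) = 480 × (1 − 0.042215564931651)/0.469 ≈ €980 million.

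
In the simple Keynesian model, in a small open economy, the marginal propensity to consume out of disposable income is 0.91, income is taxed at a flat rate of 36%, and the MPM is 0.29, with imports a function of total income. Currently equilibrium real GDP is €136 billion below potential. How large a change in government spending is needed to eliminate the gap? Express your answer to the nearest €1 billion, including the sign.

+€96 billion

Spending multiplier = 1/(1 − c(1−t) + m) = 1/(1 − 0.91×0.64 + 0.29) = 1/0.7076 ≈ 1.413.
Need ΔY = +€136 billion, so ΔG = ΔY/k = (+€136 billion) × 0.7076 ≈ +€96 billion.
The government should increase government spending by €96 billion.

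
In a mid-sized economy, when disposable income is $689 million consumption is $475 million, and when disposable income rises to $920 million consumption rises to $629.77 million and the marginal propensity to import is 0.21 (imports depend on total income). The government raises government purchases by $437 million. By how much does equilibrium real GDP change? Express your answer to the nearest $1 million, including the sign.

MPC = ΔC/ΔYd = (629.77 − 475)/(920 − 689) = 154.77/231 = 0.67.
Spending multiplier = 1/(1 − c + m) = 1/(1 − 0.67 + 0.21) = 1/0.54 ≈ 1.852.
ΔY = k × ΔG = (+$437 million) / 0.54 ≈ +$809 million.

+$809 million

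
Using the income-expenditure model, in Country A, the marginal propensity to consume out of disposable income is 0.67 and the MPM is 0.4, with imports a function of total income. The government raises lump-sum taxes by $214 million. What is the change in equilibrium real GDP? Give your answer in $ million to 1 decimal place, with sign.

A lump-sum tax change of +$214 million shifts disposable income by −$214 million; first-round consumption changes by −c × ΔT = −0.67 × (+$214 million) = −$143.38 million.
Expenditure multiplier = 1/(1 − c + m) = 1/(1 − 0.67 + 0.4) = 1/0.73 ≈ 1.37.
The tax multiplier is −c × k ≈ −0.918, so ΔY = k × (−c·ΔT) = (−$143.38 million) / 0.73 ≈ −$196.4 million.

−$196.4 million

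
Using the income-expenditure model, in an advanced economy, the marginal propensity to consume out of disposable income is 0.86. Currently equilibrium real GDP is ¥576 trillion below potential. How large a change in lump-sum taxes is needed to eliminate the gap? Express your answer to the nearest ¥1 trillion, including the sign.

−¥94 trillion

Spending multiplier = 1/(1 − MPC) = 1/(1 − 0.86) = 1/0.14 ≈ 7.143.
Tax multiplier = −c·k = −0.86/0.14 ≈ −6.143. Need ΔY = +¥576 trillion, so ΔT = ΔY/(−c·k) = −(+¥576 trillion) × 0.14 / 0.86 ≈ −¥94 trillion.
The government should cut lump-sum taxes by ¥94 trillion.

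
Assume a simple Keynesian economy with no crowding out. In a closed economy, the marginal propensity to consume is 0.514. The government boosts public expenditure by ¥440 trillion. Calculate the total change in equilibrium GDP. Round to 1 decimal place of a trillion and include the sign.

Expenditure multiplier = 1/(1 − MPC) = 1/(1 − 0.514) = 1/0.486 ≈ 2.058.
ΔY = k × ΔG = (+¥440 trillion) / 0.486 ≈ +¥905.3 trillion.

+¥905.3 trillion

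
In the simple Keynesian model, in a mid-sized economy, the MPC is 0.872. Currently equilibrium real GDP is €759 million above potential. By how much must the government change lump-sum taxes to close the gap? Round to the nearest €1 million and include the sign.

Spending multiplier = 1/(1 − MPC) = 1/(1 − 0.872) = 1/0.128 ≈ 7.813.
Tax multiplier = −c·k = −0.872/0.128 ≈ −6.813. Need ΔY = −€759 million, so ΔT = ΔY/(−c·k) = −(−€759 million) × 0.128 / 0.872 ≈ +€111 million.
The government should raise lump-sum taxes by €111 million.

+€111 million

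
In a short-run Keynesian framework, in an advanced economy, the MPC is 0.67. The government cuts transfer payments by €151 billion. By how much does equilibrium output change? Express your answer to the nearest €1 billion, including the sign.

The transfer change shifts disposable income by −€151 billion, so first-round consumption changes by c·ΔTR = 0.67 × (−€151 billion) = −€101.17 billion.
Expenditure multiplier = 1/(1 − MPC) = 1/(1 − 0.67) = 1/0.33 ≈ 3.03.
The transfer multiplier is c × k ≈ 2.03, so ΔY = k × (c·ΔTR) = (−€101.17 billion) / 0.33 ≈ −€307 billion.

−€307 billion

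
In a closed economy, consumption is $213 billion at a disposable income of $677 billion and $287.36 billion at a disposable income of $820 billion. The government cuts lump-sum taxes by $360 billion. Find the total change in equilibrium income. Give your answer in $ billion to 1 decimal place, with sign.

MPC = ΔC/ΔYd = (287.36 − 213)/(820 − 677) = 74.36/143 = 0.52.
A lump-sum tax change of −$360 billion shifts disposable income by +$360 billion; first-round consumption changes by −c × ΔT = −0.52 × (−$360 billion) = +$187.2 billion.
Expenditure multiplier = 1/(1 − MPC) = 1/(1 − 0.52) = 1/0.48 ≈ 2.083.
The tax multiplier is −c × k ≈ −1.083, so ΔY = k × (−c·ΔT) = (+$187.2 billion) / 0.48 = +$390 billion.

+$390.0 billion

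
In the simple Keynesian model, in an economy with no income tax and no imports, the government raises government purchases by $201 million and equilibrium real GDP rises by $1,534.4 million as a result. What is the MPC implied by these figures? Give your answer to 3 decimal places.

0.869

Implied spending multiplier k = ΔY/ΔG = 1,534.4/201 ≈ 7.6338.
Since k = 1/(1 − MPC), MPC = 1 − 1/k = 1 − ΔG/ΔY = 1 − 201/1,534.4 ≈ 0.869.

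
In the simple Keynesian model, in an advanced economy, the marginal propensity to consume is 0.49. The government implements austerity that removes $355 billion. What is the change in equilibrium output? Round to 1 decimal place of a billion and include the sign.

Expenditure multiplier = 1/(1 − MPC) = 1/(1 − 0.49) = 1/0.51 ≈ 1.961.
ΔY = k × ΔG = (−$355 billion) / 0.51 ≈ −$696.1 billion.

−$696.1 billion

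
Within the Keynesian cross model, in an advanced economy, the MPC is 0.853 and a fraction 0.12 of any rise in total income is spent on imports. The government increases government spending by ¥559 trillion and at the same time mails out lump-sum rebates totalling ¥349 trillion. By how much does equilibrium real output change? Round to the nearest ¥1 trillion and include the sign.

Expenditure multiplier = 1/(1 − c + m) = 1/(1 − 0.853 + 0.12) = 1/0.267 ≈ 3.745.
ΔG contributes k·ΔG = (+¥559 trillion) / 0.267 ≈ +¥2,093.6 trillion.
ΔT of −¥349 trillion changes first-round spending by −c·ΔT = +¥297.697 trillion, contributing k·(−c·ΔT) = (+¥297.697 trillion) / 0.267 ≈ +¥1,115 trillion.
Net ΔY = k(ΔG − c·ΔT) = (+¥856.697 trillion) / 0.267 ≈ +¥3,209 trillion.

+¥3,209 trillion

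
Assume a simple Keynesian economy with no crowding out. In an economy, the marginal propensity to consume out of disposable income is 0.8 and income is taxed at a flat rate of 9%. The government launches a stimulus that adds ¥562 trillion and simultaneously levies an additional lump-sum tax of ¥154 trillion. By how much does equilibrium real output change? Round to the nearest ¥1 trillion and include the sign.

Expenditure multiplier = 1/(1 − c(1−t)) = 1/(1 − 0.8×0.91) = 1/0.272 ≈ 3.676.
ΔG contributes k·ΔG = (+¥562 trillion) / 0.272 ≈ +¥2,066.2 trillion.
ΔT of +¥154 trillion changes first-round spending by −c·ΔT = −¥123.2 trillion, contributing k·(−c·ΔT) = (−¥123.2 trillion) / 0.272 ≈ −¥452.9 trillion.
Net ΔY = k(ΔG − c·ΔT) = (+¥438.8 trillion) / 0.272 ≈ +¥1,613 trillion.

+¥1,613 trillion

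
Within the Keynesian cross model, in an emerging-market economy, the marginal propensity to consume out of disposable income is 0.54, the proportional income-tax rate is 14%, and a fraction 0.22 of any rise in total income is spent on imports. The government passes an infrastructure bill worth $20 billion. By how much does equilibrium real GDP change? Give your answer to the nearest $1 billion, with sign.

+$26 billion

Expenditure multiplier = 1/(1 − c(1−t) + m) = 1/(1 − 0.54×0.86 + 0.22) = 1/0.7556 ≈ 1.323.
ΔY = k × ΔG = (+$20 billion) / 0.7556 ≈ +$26 billion.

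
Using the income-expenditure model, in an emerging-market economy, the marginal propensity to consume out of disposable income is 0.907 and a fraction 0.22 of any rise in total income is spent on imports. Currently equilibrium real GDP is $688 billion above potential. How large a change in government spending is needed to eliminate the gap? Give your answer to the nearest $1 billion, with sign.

−$215 billion

Spending multiplier = 1/(1 − c + m) = 1/(1 − 0.907 + 0.22) = 1/0.313 ≈ 3.195.
Need ΔY = −$688 billion, so ΔG = ΔY/k = (−$688 billion) × 0.313 ≈ −$215 billion.
The government should cut government spending by $215 billion.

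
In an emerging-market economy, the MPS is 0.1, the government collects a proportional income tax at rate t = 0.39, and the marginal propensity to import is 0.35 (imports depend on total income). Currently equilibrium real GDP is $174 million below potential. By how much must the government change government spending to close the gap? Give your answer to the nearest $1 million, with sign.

MPC = 1 − MPS = 1 − 0.1 = 0.9.
Spending multiplier = 1/(1 − c(1−t) + m) = 1/(1 − 0.9×0.61 + 0.35) = 1/0.801 ≈ 1.248.
Need ΔY = +$174 million, so ΔG = ΔY/k = (+$174 million) × 0.801 ≈ +$139 million.
The government should increase government spending by $139 million.

+$139 million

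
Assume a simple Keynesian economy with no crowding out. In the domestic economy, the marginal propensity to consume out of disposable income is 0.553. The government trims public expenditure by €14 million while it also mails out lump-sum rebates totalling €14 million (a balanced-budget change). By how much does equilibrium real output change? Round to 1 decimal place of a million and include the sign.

Expenditure multiplier = 1/(1 − MPC) = 1/(1 − 0.553) = 1/0.447 ≈ 2.237.
ΔG contributes k·ΔG = (−€14 million) / 0.447 ≈ −€31.3 million.
ΔT of −€14 million changes first-round spending by −c·ΔT = +€7.742 million, contributing k·(−c·ΔT) = (+€7.742 million) / 0.447 ≈ +€17.3 million.
With ΔG = ΔT and no other leakages, the balanced-budget multiplier is 1, so ΔY = ΔG = −€14 million.

−€14.0 million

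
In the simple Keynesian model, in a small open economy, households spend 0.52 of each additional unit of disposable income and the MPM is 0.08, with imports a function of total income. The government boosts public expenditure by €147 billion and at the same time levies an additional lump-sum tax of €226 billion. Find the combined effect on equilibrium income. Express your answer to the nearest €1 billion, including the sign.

Expenditure multiplier = 1/(1 − c + m) = 1/(1 − 0.52 + 0.08) = 1/0.56 ≈ 1.786.
ΔG contributes k·ΔG = (+€147 billion) / 0.56 = +€262.5 billion.
ΔT of +€226 billion changes first-round spending by −c·ΔT = −€117.52 billion, contributing k·(−c·ΔT) = (−€117.52 billion) / 0.56 ≈ −€209.9 billion.
Net ΔY = k(ΔG − c·ΔT) = (+€29.48 billion) / 0.56 ≈ +€53 billion.

+€53 billion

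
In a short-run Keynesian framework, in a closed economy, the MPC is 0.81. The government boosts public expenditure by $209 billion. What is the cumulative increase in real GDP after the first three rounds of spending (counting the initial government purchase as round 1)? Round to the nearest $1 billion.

$515 billion

Round 1 adds ΔG = $209 billion; each later round is MPC = 0.81 times the previous.
After 3 rounds: 209 + 169.29 + 137.1249 = ΔG·(1 − c^3)/(1 − c) = 209 × (1 − 0.531441)/0.19 ≈ $515 billion.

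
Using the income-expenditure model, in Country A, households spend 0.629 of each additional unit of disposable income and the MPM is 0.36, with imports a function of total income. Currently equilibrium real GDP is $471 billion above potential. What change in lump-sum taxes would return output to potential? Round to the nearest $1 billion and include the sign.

+$547 billion

Spending multiplier = 1/(1 − c + m) = 1/(1 − 0.629 + 0.36) = 1/0.731 ≈ 1.368.
Tax multiplier = −c·k = −0.629/0.731 ≈ −0.86. Need ΔY = −$471 billion, so ΔT = ΔY/(−c·k) = −(−$471 billion) × 0.731 / 0.629 ≈ +$547 billion.
The government should raise lump-sum taxes by $547 billion.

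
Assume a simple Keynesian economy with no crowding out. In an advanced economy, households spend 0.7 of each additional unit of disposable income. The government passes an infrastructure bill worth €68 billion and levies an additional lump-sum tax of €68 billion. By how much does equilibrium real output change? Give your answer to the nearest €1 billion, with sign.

Expenditure multiplier = 1/(1 − MPC) = 1/(1 − 0.7) = 1/0.3 ≈ 3.333.
ΔG contributes k·ΔG = (+€68 billion) / 0.3 ≈ +€226.7 billion.
ΔT of +€68 billion changes first-round spending by −c·ΔT = −€47.6 billion, contributing k·(−c·ΔT) = (−€47.6 billion) / 0.3 ≈ −€158.7 billion.
With ΔG = ΔT and no other leakages, the balanced-budget multiplier is 1, so ΔY = ΔG = +€68 billion.

+€68 billion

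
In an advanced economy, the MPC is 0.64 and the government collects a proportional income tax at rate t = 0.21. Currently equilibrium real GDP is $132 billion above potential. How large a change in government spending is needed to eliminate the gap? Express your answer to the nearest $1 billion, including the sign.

Spending multiplier = 1/(1 − c(1−t)) = 1/(1 − 0.64×0.79) = 1/0.4944 ≈ 2.023.
Need ΔY = −$132 billion, so ΔG = ΔY/k = (−$132 billion) × 0.4944 ≈ −$65 billion.
The government should cut government spending by $65 billion.

−$65 billion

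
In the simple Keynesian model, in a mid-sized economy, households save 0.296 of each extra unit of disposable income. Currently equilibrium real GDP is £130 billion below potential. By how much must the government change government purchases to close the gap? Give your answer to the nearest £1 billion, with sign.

+£38 billion

MPC = 1 − MPS = 1 − 0.296 = 0.704.
Spending multiplier = 1/(1 − MPC) = 1/(1 − 0.704) = 1/0.296 ≈ 3.378.
Need ΔY = +£130 billion, so ΔG = ΔY/k = (+£130 billion) × 0.296 ≈ +£38 billion.
The government should increase government purchases by £38 billion.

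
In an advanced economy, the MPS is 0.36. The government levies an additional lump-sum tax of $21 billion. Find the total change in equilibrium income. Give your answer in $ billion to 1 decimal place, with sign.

MPC = 1 − MPS = 1 − 0.36 = 0.64.
A lump-sum tax change of +$21 billion shifts disposable income by −$21 billion; first-round consumption changes by −c × ΔT = −0.64 × (+$21 billion) = −$13.44 billion.
Expenditure multiplier = 1/(1 − MPC) = 1/(1 − 0.64) = 1/0.36 ≈ 2.778.
The tax multiplier is −c × k ≈ −1.778, so ΔY = k × (−c·ΔT) = (−$13.44 billion) / 0.36 ≈ −$37.3 billion.

−$37.3 billion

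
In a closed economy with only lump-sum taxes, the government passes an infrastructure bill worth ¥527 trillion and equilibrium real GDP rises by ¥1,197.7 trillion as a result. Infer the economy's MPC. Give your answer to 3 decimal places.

Implied spending multiplier k = ΔY/ΔG = 1,197.7/527 ≈ 2.2727.
Since k = 1/(1 − MPC), MPC = 1 − 1/k = 1 − ΔG/ΔY = 1 − 527/1,197.7 ≈ 0.560.

0.560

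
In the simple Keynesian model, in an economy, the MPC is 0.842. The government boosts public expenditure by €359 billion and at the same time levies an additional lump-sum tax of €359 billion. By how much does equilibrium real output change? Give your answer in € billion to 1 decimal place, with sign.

+€359.0 billion

Expenditure multiplier = 1/(1 − MPC) = 1/(1 − 0.842) = 1/0.158 ≈ 6.329.
ΔG contributes k·ΔG = (+€359 billion) / 0.158 ≈ +€2,272.2 billion.
ΔT of +€359 billion changes first-round spending by −c·ΔT = −€302.278 billion, contributing k·(−c·ΔT) = (−€302.278 billion) / 0.158 ≈ −€1,913.2 billion.
With ΔG = ΔT and no other leakages, the balanced-budget multiplier is 1, so ΔY = ΔG = +€359 billion.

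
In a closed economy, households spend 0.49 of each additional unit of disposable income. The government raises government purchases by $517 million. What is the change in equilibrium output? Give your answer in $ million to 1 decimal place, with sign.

Expenditure multiplier = 1/(1 − MPC) = 1/(1 − 0.49) = 1/0.51 ≈ 1.961.
ΔY = k × ΔG = (+$517 million) / 0.51 ≈ +$1,013.7 million.

+$1,013.7 million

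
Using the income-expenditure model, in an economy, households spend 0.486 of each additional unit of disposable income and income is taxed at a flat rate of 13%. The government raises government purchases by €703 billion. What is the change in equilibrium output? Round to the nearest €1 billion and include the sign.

Expenditure multiplier = 1/(1 − c(1−t)) = 1/(1 − 0.486×0.87) = 1/0.57718 ≈ 1.733.
ΔY = k × ΔG = (+€703 billion) / 0.57718 ≈ +€1,218 billion.

+€1,218 billion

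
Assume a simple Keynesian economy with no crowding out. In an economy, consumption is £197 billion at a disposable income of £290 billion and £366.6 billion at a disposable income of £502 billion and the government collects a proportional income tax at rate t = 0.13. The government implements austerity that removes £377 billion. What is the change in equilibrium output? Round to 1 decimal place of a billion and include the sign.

MPC = ΔC/ΔYd = (366.6 − 197)/(502 − 290) = 169.6/212 = 0.8.
Expenditure multiplier = 1/(1 − c(1−t)) = 1/(1 − 0.8×0.87) = 1/0.304 ≈ 3.289.
ΔY = k × ΔG = (−£377 billion) / 0.304 ≈ −£1,240.1 billion.

−£1,240.1 billion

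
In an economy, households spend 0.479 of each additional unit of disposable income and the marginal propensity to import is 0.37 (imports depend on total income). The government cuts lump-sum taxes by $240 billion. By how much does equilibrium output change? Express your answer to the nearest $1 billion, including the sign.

A lump-sum tax change of −$240 billion shifts disposable income by +$240 billion; first-round consumption changes by −c × ΔT = −0.479 × (−$240 billion) = +$114.96 billion.
Expenditure multiplier = 1/(1 − c + m) = 1/(1 − 0.479 + 0.37) = 1/0.891 ≈ 1.122.
The tax multiplier is −c × k ≈ −0.538, so ΔY = k × (−c·ΔT) = (+$114.96 billion) / 0.891 ≈ +$129 billion.

+$129 billion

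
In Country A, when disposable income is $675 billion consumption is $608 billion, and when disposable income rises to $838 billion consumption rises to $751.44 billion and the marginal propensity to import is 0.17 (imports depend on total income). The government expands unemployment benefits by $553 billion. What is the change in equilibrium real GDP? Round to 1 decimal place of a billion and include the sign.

MPC = ΔC/ΔYd = (751.44 − 608)/(838 − 675) = 143.44/163 = 0.88.
The transfer change shifts disposable income by +$553 billion, so first-round consumption changes by c·ΔTR = 0.88 × (+$553 billion) = +$486.64 billion.
Expenditure multiplier = 1/(1 − c + m) = 1/(1 − 0.88 + 0.17) = 1/0.29 ≈ 3.448.
The transfer multiplier is c × k ≈ 3.034, so ΔY = k × (c·ΔTR) = (+$486.64 billion) / 0.29 ≈ +$1,678.1 billion.

+$1,678.1 billion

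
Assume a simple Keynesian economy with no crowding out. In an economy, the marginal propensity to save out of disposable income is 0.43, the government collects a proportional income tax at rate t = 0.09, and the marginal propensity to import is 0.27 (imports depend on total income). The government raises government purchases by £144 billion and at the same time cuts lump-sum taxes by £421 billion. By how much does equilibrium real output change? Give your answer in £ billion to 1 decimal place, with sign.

+£511.1 billion

MPC = 1 − MPS = 1 − 0.43 = 0.57.
Expenditure multiplier = 1/(1 − c(1−t) + m) = 1/(1 − 0.57×0.91 + 0.27) = 1/0.7513 ≈ 1.331.
ΔG contributes k·ΔG = (+£144 billion) / 0.7513 ≈ +£191.7 billion.
ΔT of −£421 billion changes first-round spending by −c·ΔT = +£239.97 billion, contributing k·(−c·ΔT) = (+£239.97 billion) / 0.7513 ≈ +£319.4 billion.
Net ΔY = k(ΔG − c·ΔT) = (+£383.97 billion) / 0.7513 ≈ +£511.1 billion.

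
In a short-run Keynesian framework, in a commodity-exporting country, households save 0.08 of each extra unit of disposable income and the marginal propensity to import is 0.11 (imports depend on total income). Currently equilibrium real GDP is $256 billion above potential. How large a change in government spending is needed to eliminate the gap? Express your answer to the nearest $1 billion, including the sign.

MPC = 1 − MPS = 1 − 0.08 = 0.92.
Spending multiplier = 1/(1 − c + m) = 1/(1 − 0.92 + 0.11) = 1/0.19 ≈ 5.263.
Need ΔY = −$256 billion, so ΔG = ΔY/k = (−$256 billion) × 0.19 ≈ −$49 billion.
The government should cut government spending by $49 billion.

−$49 billion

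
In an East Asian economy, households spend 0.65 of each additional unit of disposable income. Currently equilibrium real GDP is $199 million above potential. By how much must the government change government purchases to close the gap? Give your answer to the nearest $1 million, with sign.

Spending multiplier = 1/(1 − MPC) = 1/(1 − 0.65) = 1/0.35 ≈ 2.857.
Need ΔY = −$199 million, so ΔG = ΔY/k = (−$199 million) × 0.35 ≈ −$70 million.
The government should cut government purchases by $70 million.

−$70 million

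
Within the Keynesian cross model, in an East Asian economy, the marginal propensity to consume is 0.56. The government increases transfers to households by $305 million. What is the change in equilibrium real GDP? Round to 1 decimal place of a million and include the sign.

The transfer change shifts disposable income by +$305 million, so first-round consumption changes by c·ΔTR = 0.56 × (+$305 million) = +$170.8 million.
Expenditure multiplier = 1/(1 − MPC) = 1/(1 − 0.56) = 1/0.44 ≈ 2.273.
The transfer multiplier is c × k ≈ 1.273, so ΔY = k × (c·ΔTR) = (+$170.8 million) / 0.44 ≈ +$388.2 million.

+$388.2 million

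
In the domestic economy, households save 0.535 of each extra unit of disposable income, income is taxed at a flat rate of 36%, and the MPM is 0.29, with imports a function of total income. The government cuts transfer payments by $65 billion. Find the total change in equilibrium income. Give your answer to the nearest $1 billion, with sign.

−$30 billion

MPC = 1 − MPS = 1 − 0.535 = 0.465.
The transfer change shifts disposable income by −$65 billion, so first-round consumption changes by c·ΔTR = 0.465 × (−$65 billion) = −$30.225 billion.
Expenditure multiplier = 1/(1 − c(1−t) + m) = 1/(1 − 0.465×0.64 + 0.29) = 1/0.9924 ≈ 1.008.
The transfer multiplier is c × k ≈ 0.469, so ΔY = k × (c·ΔTR) = (−$30.225 billion) / 0.9924 ≈ −$30 billion.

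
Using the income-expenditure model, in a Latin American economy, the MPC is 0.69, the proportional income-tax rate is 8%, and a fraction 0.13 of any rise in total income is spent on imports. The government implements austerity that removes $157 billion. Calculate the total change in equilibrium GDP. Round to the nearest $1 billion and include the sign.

−$317 billion

Spending multiplier = 1/(1 − c(1−t) + m) = 1/(1 − 0.69×0.92 + 0.13) = 1/0.4952 ≈ 2.019.
ΔY = k × ΔG = (−$157 billion) / 0.4952 ≈ −$317 billion.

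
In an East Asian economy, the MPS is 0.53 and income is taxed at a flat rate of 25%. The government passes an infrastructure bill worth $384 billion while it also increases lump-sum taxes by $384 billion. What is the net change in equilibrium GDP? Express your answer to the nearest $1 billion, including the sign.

MPC = 1 − MPS = 1 − 0.53 = 0.47.
Expenditure multiplier = 1/(1 − c(1−t)) = 1/(1 − 0.47×0.75) = 1/0.6475 ≈ 1.544.
ΔG contributes k·ΔG = (+$384 billion) / 0.6475 ≈ +$593.1 billion.
ΔT of +$384 billion changes first-round spending by −c·ΔT = −$180.48 billion, contributing k·(−c·ΔT) = (−$180.48 billion) / 0.6475 ≈ −$278.7 billion.
Net ΔY = k(ΔG − c·ΔT) = (+$203.52 billion) / 0.6475 ≈ +$314 billion.

+$314 billion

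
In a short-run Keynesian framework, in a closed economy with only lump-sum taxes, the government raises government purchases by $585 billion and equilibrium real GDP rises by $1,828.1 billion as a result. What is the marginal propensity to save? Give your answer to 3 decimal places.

0.320

Implied spending multiplier k = ΔY/ΔG = 1,828.1/585 ≈ 3.125.
Since k = 1/(1 − MPC), MPC = 1 − 1/k = 1 − ΔG/ΔY = 1 − 585/1,828.1 ≈ 0.680.
MPS = 1 − MPC = 0.320.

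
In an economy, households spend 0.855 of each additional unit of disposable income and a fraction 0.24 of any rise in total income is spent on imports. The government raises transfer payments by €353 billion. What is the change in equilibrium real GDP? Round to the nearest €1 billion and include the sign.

+€784 billion

The transfer change shifts disposable income by +€353 billion, so first-round consumption changes by c·ΔTR = 0.855 × (+€353 billion) = +€301.815 billion.
Expenditure multiplier = 1/(1 − c + m) = 1/(1 − 0.855 + 0.24) = 1/0.385 ≈ 2.597.
The transfer multiplier is c × k ≈ 2.221, so ΔY = k × (c·ΔTR) = (+€301.815 billion) / 0.385 ≈ +€784 billion.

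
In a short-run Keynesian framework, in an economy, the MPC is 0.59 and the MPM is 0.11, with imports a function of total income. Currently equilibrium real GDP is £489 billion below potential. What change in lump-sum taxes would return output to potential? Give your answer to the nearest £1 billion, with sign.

Spending multiplier = 1/(1 − c + m) = 1/(1 − 0.59 + 0.11) = 1/0.52 ≈ 1.923.
Tax multiplier = −c·k = −0.59/0.52 ≈ −1.135. Need ΔY = +£489 billion, so ΔT = ΔY/(−c·k) = −(+£489 billion) × 0.52 / 0.59 ≈ −£431 billion.
The government should cut lump-sum taxes by £431 billion.

−£431 billion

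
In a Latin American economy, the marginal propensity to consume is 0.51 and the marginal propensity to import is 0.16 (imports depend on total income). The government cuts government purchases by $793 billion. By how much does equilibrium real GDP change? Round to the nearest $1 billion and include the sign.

Government-spending multiplier = 1/(1 − c + m) = 1/(1 − 0.51 + 0.16) = 1/0.65 ≈ 1.538.
ΔY = k × ΔG = (−$793 billion) / 0.65 = −$1,220 billion.

−$1,220 billion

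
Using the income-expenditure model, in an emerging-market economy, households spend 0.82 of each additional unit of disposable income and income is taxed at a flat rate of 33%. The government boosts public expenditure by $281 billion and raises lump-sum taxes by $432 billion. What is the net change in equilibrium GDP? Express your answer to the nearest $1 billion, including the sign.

Expenditure multiplier = 1/(1 − c(1−t)) = 1/(1 − 0.82×0.67) = 1/0.4506 ≈ 2.219.
ΔG contributes k·ΔG = (+$281 billion) / 0.4506 ≈ +$623.6 billion.
ΔT of +$432 billion changes first-round spending by −c·ΔT = −$354.24 billion, contributing k·(−c·ΔT) = (−$354.24 billion) / 0.4506 ≈ −$786.2 billion.
Net ΔY = k(ΔG − c·ΔT) = (−$73.24 billion) / 0.4506 ≈ −$163 billion.

−$163 billion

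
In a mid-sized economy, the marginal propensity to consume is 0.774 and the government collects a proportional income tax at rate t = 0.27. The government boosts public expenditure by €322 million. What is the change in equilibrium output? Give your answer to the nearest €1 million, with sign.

+€740 million

Government-spending multiplier = 1/(1 − c(1−t)) = 1/(1 − 0.774×0.73) = 1/0.43498 ≈ 2.299.
ΔY = k × ΔG = (+€322 million) / 0.43498 ≈ +€740 million.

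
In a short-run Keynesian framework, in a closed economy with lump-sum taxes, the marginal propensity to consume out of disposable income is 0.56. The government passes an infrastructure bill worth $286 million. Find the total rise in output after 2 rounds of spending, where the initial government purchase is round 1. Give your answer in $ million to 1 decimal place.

$446.2 million

Round 1 adds ΔG = $286 million; each later round is MPC = 0.56 times the previous.
After 2 rounds: 286 + 160.16 = ΔG·(1 − c^2)/(1 − c) = 286 × (1 − 0.3136)/0.44 ≈ $446.2 million.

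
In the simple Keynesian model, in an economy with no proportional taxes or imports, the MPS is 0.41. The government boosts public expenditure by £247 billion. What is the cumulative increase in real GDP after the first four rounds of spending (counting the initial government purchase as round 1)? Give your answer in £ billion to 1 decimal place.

MPC = 1 − MPS = 1 − 0.41 = 0.59.
Round 1 adds ΔG = £247 billion; each later round is MPC = 0.59 times the previous.
After 4 rounds: 247 + 145.73 + 85.9807 + 50.728613 = ΔG·(1 − c^4)/(1 − c) = 247 × (1 − 0.12117361)/0.41 ≈ £529.4 billion.

£529.4 billion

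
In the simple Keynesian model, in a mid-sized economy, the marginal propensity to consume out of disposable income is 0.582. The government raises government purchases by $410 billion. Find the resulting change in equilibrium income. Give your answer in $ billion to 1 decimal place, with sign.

Spending multiplier = 1/(1 − MPC) = 1/(1 − 0.582) = 1/0.418 ≈ 2.392.
ΔY = k × ΔG = (+$410 billion) / 0.418 ≈ +$980.9 billion.

+$980.9 billion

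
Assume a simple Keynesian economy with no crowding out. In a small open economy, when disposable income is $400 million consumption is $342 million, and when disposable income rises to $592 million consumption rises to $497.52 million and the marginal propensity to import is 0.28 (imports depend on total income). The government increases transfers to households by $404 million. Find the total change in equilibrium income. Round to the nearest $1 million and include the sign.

MPC = ΔC/ΔYd = (497.52 − 342)/(592 − 400) = 155.52/192 = 0.81.
The transfer change shifts disposable income by +$404 million, so first-round consumption changes by c·ΔTR = 0.81 × (+$404 million) = +$327.24 million.
Expenditure multiplier = 1/(1 − c + m) = 1/(1 − 0.81 + 0.28) = 1/0.47 ≈ 2.128.
The transfer multiplier is c × k ≈ 1.723, so ΔY = k × (c·ΔTR) = (+$327.24 million) / 0.47 ≈ +$696 million.

+$696 million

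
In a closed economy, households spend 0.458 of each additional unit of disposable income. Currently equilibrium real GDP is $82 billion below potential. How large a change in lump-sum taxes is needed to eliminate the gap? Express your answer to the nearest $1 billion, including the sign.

Spending multiplier = 1/(1 − MPC) = 1/(1 − 0.458) = 1/0.542 ≈ 1.845.
Tax multiplier = −c·k = −0.458/0.542 ≈ −0.845. Need ΔY = +$82 billion, so ΔT = ΔY/(−c·k) = −(+$82 billion) × 0.542 / 0.458 ≈ −$97 billion.
The government should cut lump-sum taxes by $97 billion.

−$97 billion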